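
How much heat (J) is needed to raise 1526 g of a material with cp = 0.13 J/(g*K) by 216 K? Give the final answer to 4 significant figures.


Q = m * cp * dT
Q = 1526 * 0.13 * 216
Q = 42850 J


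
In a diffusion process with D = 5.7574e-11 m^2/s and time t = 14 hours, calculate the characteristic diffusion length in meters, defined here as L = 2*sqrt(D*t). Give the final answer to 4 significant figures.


t = 14 hr = 50400 s
Diffusion length = 2*sqrt(D*t)
= 2*sqrt(5.7574e-11 * 50400)
= 3.407e-03 m


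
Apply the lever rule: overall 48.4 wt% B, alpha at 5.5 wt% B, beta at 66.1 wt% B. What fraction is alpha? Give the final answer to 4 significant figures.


f_alpha = (C_beta - C0) / (C_beta - C_alpha)
f_alpha = (66.1 - 48.4) / (66.1 - 5.5)
f_alpha = 0.2921


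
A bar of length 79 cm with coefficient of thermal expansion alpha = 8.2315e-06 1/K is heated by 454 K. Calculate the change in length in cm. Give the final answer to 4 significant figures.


dL = L0 * alpha * dT
dL = 79 * 8.2315e-06 * 454
dL = 0.2952 cm


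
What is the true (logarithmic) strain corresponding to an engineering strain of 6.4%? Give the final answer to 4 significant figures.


epsilon_true = ln(1 + epsilon_eng)
epsilon_true = ln(1 + 0.064)
epsilon_true = 0.06204


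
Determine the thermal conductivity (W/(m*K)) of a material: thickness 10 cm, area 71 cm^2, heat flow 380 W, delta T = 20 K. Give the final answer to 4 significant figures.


k = Q*L / (A*dT)
L = 0.1 m, A = 7.1e-03 m^2
k = 380 * 0.1 / (7.1e-03 * 20)
k = 267.6 W/(m*K)


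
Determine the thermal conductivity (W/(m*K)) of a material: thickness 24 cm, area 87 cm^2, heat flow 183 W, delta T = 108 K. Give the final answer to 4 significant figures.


k = Q*L / (A*dT)
L = 0.24 m, A = 8.7e-03 m^2
k = 183 * 0.24 / (8.7e-03 * 108)
k = 46.74 W/(m*K)


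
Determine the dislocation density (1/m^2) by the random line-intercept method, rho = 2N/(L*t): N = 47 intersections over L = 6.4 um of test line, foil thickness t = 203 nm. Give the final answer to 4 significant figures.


rho = 2N / (L * t)
L = 6.4 um = 6.4e-06 m, t = 203 nm = 2.03e-07 m
rho = 2 * 47 / (6.4e-06 * 2.03e-07)
rho = 7.235e+13 1/m^2


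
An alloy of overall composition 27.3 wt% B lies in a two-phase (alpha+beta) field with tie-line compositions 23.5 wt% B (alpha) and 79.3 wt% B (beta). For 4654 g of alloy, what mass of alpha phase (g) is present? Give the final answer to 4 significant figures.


f_alpha = (C_beta - C0) / (C_beta - C_alpha)
f_alpha = (79.3 - 27.3) / (79.3 - 23.5) = 0.9319
m_alpha = f_alpha * m_total = 0.9319 * 4654 = 4337 g


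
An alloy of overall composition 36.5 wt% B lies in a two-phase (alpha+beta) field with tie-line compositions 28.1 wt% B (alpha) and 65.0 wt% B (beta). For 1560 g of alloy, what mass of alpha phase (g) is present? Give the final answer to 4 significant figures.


f_alpha = (C_beta - C0) / (C_beta - C_alpha)
f_alpha = (65.0 - 36.5) / (65.0 - 28.1) = 0.772358
m_alpha = f_alpha * m_total = 0.772358 * 1560 = 1205 g


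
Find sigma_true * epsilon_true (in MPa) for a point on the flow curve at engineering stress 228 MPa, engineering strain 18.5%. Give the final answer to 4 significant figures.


sigma_true = sigma_eng * (1 + epsilon_eng)
sigma_true = 228 * (1 + 0.185) = 270.18 MPa
epsilon_true = ln(1 + epsilon_eng)
epsilon_true = ln(1 + 0.185) = 0.169743
sigma_true * epsilon_true = 270.18 * 0.169743 = 45.86 MPa


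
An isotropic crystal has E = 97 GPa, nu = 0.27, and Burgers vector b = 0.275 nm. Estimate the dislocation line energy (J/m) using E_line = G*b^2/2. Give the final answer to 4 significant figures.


Step 1: G = E / (2*(1+nu))
G = 97 / (2*(1+0.27)) = 38.189 GPa = 3.8189e+10 Pa
Step 2: E_line = G*b^2/2
b = 0.275 nm = 2.75e-10 m
E_line = 0.5 * 3.8189e+10 * (2.75e-10)^2 = 1.444e-09 J/m


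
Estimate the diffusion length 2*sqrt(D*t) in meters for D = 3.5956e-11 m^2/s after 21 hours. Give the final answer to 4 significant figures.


t = 21 hr = 75600 s
Diffusion length = 2*sqrt(D*t)
= 2*sqrt(3.5956e-11 * 75600)
= 3.297e-03 m


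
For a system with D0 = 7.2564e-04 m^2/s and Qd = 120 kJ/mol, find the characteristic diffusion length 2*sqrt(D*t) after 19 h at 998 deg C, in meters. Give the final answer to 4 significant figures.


Step 1: D = D0 * exp(-Qd/(R*T))
T = 1271.15 K
D = 7.2564e-04 * exp(-120e3 / (8.314 * 1271.15)) = 8.50064e-09 m^2/s
Step 2: L = 2*sqrt(D*t)
t = 19 h = 68400 s
L = 2*sqrt(8.50064e-09 * 68400) = 0.04823 m


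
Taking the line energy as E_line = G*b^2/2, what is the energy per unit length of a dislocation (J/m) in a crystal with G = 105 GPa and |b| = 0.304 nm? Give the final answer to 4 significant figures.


E = G*b^2/2
b = 0.304 nm = 3.04e-10 m
G = 105 GPa = 1.05e+11 Pa
E = 0.5 * 1.05e+11 * (3.04e-10)^2
E = 4.852e-09 J/m


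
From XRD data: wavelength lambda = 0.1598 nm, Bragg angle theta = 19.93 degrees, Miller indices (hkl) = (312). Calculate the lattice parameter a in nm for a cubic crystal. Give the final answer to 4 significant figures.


d = lambda / (2*sin(theta))
d = 0.1598 / (2*sin(19.93 deg))
d = 0.234399 nm
a = d * sqrt(h^2+k^2+l^2) = 0.234399 * sqrt(14)
a = 0.877 nm


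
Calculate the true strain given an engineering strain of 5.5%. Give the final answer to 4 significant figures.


epsilon_true = ln(1 + epsilon_eng)
epsilon_true = ln(1 + 0.055)
epsilon_true = 0.05354


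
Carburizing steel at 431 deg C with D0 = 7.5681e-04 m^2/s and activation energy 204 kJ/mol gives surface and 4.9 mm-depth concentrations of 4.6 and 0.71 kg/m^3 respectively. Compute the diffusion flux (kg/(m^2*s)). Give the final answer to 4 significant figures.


Step 1: D = D0 * exp(-Qd/(R*T))
T = 431 + 273.15 = 704.15 K
D = 7.5681e-04 * exp(-204e3 / (8.314 * 704.15)) = 5.56533e-19 m^2/s
Step 2: J = D * (C1 - C2) / dx
J = 5.56533e-19 * (4.6 - 0.71) / 4.9e-03
J = 4.418e-16 kg/(m^2*s)


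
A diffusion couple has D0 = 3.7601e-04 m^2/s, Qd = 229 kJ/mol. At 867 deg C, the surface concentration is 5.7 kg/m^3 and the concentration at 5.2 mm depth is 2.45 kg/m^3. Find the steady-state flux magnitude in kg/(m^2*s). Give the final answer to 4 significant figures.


Step 1: D = D0 * exp(-Qd/(R*T))
T = 867 + 273.15 = 1140.15 K
D = 3.7601e-04 * exp(-229e3 / (8.314 * 1140.15)) = 1.21186e-14 m^2/s
Step 2: J = D * (C1 - C2) / dx
J = 1.21186e-14 * (5.7 - 2.45) / 5.2e-03
J = 7.574e-12 kg/(m^2*s)


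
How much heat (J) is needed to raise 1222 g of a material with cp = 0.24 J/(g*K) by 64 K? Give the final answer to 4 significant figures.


Q = m * cp * dT
Q = 1222 * 0.24 * 64
Q = 18770 J


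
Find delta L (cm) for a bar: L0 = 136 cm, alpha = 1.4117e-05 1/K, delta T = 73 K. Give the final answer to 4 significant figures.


dL = L0 * alpha * dT
dL = 136 * 1.4117e-05 * 73
dL = 0.1402 cm


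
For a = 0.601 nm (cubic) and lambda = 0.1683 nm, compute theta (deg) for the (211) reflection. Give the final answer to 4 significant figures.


d = a / sqrt(h^2+k^2+l^2)
d = 0.601 / sqrt(6) = 0.245357 nm
lambda = 2*d*sin(theta)  =>  sin(theta) = lambda / (2*d)
sin(theta) = 0.1683 / (2 * 0.245357) = 0.342969
theta = 20.06 deg


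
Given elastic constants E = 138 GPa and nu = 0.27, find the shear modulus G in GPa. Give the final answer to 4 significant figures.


G = E / (2*(1+nu))
G = 138 / (2*(1+0.27))
G = 54.33 GPa


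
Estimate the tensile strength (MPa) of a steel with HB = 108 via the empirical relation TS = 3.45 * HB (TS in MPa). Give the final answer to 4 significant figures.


TS (MPa) = 3.45 * HB
TS = 3.45 * 108
TS = 372.6 MPa


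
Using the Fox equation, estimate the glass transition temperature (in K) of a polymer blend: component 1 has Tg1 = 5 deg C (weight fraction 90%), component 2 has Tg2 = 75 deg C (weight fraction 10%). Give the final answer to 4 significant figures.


1/Tg = w1/Tg1 + w2/Tg2 (in Kelvin)
Tg1 = 278.15 K, Tg2 = 348.15 K
1/Tg = 0.9/278.15 + 0.1/348.15
Tg = 283.9 K


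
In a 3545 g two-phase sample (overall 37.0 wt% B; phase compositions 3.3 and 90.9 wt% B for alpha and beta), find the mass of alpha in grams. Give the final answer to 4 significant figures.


f_alpha = (C_beta - C0) / (C_beta - C_alpha)
f_alpha = (90.9 - 37.0) / (90.9 - 3.3) = 0.615297
m_alpha = f_alpha * m_total = 0.615297 * 3545 = 2181 g


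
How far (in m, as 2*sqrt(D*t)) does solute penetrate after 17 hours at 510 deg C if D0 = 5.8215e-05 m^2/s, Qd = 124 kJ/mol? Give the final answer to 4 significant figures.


Step 1: D = D0 * exp(-Qd/(R*T))
T = 783.15 K
D = 5.8215e-05 * exp(-124e3 / (8.314 * 783.15)) = 3.1201e-13 m^2/s
Step 2: L = 2*sqrt(D*t)
t = 17 h = 61200 s
L = 2*sqrt(3.1201e-13 * 61200) = 2.764e-04 m


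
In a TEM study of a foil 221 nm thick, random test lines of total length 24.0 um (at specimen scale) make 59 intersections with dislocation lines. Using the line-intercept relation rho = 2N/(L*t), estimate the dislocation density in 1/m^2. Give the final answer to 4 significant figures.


rho = 2N / (L * t)
L = 24.0 um = 2.4e-05 m, t = 221 nm = 2.21e-07 m
rho = 2 * 59 / (2.4e-05 * 2.21e-07)
rho = 2.225e+13 1/m^2


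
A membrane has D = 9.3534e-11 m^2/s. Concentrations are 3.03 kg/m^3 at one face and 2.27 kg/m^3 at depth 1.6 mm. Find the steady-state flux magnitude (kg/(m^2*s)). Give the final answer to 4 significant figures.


J = -D * (dC/dx) = D * (C1 - C2) / dx
J = 9.3534e-11 * (3.03 - 2.27) / 1.6e-03
J = 4.443e-08 kg/(m^2*s)


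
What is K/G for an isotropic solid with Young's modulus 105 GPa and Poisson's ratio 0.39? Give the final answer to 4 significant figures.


G = E / (2*(1+nu))
G = 105 / (2*(1+0.39)) = 37.7698 GPa
K = E / (3*(1-2*nu))
K = 105 / (3*(1-2*0.39)) = 159.091 GPa
K/G = 159.091 / 37.7698 = 4.212


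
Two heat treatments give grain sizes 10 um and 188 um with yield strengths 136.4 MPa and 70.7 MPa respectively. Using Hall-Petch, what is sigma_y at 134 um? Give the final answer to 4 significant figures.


sigma_y = sigma0 + k / sqrt(d)
1/sqrt(d1) = 1/sqrt(1e-05) = 316.228;  1/sqrt(d2) = 72.9325
k = (sigma1 - sigma2) / (1/sqrt(d1) - 1/sqrt(d2)) = (136.4 - 70.7) / (316.228 - 72.9325) = 0.270042 MPa*m^0.5
sigma0 = sigma1 - k/sqrt(d1) = 136.4 - 0.270042*316.228 = 51.0051 MPa
sigma_y(d3) = 51.0051 + 0.270042 / sqrt(1.34e-04) = 74.33 MPa


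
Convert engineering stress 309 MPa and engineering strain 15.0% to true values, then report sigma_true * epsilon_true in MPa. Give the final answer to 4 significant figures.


sigma_true = sigma_eng * (1 + epsilon_eng)
sigma_true = 309 * (1 + 0.15) = 355.35 MPa
epsilon_true = ln(1 + epsilon_eng)
epsilon_true = ln(1 + 0.15) = 0.139762
sigma_true * epsilon_true = 355.35 * 0.139762 = 49.66 MPa


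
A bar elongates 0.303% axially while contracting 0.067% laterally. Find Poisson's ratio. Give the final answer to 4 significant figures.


nu = -epsilon_lat / epsilon_axial
Lateral strain is contraction (negative), so using magnitudes:
nu = 0.067 / 0.303
nu = 0.2211


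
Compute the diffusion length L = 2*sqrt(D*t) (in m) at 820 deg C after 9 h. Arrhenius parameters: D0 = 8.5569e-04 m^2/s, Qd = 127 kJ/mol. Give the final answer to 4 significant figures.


Step 1: D = D0 * exp(-Qd/(R*T))
T = 1093.15 K
D = 8.5569e-04 * exp(-127e3 / (8.314 * 1093.15)) = 7.30433e-10 m^2/s
Step 2: L = 2*sqrt(D*t)
t = 9 h = 32400 s
L = 2*sqrt(7.30433e-10 * 32400) = 9.73e-03 m


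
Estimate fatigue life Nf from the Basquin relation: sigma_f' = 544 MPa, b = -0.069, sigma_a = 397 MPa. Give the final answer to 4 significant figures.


sigma_a = sigma_f' * (2*Nf)^b
2*Nf = (sigma_a / sigma_f')^(1/b)
2*Nf = (397 / 544)^(1/-0.069)
2*Nf = 96.1015
Nf = 48.05 cycles


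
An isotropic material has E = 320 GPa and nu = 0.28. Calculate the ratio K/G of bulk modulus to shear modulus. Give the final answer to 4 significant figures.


G = E / (2*(1+nu))
G = 320 / (2*(1+0.28)) = 125 GPa
K = E / (3*(1-2*nu))
K = 320 / (3*(1-2*0.28)) = 242.424 GPa
K/G = 242.424 / 125 = 1.939


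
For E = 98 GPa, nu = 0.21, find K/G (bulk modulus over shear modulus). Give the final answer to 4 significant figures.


G = E / (2*(1+nu))
G = 98 / (2*(1+0.21)) = 40.4959 GPa
K = E / (3*(1-2*nu))
K = 98 / (3*(1-2*0.21)) = 56.3218 GPa
K/G = 56.3218 / 40.4959 = 1.391


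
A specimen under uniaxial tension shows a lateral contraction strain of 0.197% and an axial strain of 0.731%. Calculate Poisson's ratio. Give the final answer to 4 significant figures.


nu = -epsilon_lat / epsilon_axial
Lateral strain is contraction (negative), so using magnitudes:
nu = 0.197 / 0.731
nu = 0.2695


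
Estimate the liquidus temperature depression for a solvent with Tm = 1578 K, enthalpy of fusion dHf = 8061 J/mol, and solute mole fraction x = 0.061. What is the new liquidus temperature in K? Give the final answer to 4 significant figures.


dT = R*Tm^2*x / dHf
dT = 8.314 * 1578^2 * 0.061 / 8061
dT = 156.662 K
T_new = 1578 - 156.662 = 1421 K


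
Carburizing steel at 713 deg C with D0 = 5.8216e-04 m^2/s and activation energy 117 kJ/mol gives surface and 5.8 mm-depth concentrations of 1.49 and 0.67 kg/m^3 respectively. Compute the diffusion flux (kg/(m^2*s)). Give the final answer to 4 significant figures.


Step 1: D = D0 * exp(-Qd/(R*T))
T = 713 + 273.15 = 986.15 K
D = 5.8216e-04 * exp(-117e3 / (8.314 * 986.15)) = 3.69431e-10 m^2/s
Step 2: J = D * (C1 - C2) / dx
J = 3.69431e-10 * (1.49 - 0.67) / 5.8e-03
J = 5.223e-08 kg/(m^2*s)


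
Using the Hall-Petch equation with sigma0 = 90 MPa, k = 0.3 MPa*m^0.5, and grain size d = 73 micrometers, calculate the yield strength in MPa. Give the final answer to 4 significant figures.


sigma_y = sigma0 + k / sqrt(d)
d = 73 um = 7.3e-05 m
sigma_y = 90 + 0.3 / sqrt(7.3e-05)
sigma_y = 125.1 MPa


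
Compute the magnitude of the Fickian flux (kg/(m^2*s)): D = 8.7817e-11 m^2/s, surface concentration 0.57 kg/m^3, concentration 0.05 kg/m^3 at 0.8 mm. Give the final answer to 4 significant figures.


J = -D * (dC/dx) = D * (C1 - C2) / dx
J = 8.7817e-11 * (0.57 - 0.05) / 8e-04
J = 5.708e-08 kg/(m^2*s)


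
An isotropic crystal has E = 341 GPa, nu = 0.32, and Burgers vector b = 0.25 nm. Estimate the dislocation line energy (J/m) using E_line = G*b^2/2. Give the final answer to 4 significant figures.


Step 1: G = E / (2*(1+nu))
G = 341 / (2*(1+0.32)) = 129.167 GPa = 1.29167e+11 Pa
Step 2: E_line = G*b^2/2
b = 0.25 nm = 2.5e-10 m
E_line = 0.5 * 1.29167e+11 * (2.5e-10)^2 = 4.036e-09 J/m


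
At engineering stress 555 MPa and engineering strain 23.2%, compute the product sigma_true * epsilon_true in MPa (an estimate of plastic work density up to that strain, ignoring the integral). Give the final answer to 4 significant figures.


sigma_true = sigma_eng * (1 + epsilon_eng)
sigma_true = 555 * (1 + 0.232) = 683.76 MPa
epsilon_true = ln(1 + epsilon_eng)
epsilon_true = ln(1 + 0.232) = 0.208639
sigma_true * epsilon_true = 683.76 * 0.208639 = 142.7 MPa


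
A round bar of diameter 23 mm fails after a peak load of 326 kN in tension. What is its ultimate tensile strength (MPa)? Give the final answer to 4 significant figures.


A0 = pi*(d/2)^2 = pi*(23/2)^2 = 415.476 mm^2
UTS = F_max / A0 = 326*1000 / 415.476
UTS = 784.6 MPa


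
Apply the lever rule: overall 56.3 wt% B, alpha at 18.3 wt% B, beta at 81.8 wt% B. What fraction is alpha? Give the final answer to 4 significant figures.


f_alpha = (C_beta - C0) / (C_beta - C_alpha)
f_alpha = (81.8 - 56.3) / (81.8 - 18.3)
f_alpha = 0.4016


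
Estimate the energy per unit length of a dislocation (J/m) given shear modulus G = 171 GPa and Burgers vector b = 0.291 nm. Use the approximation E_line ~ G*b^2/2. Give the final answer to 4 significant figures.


E = G*b^2/2
b = 0.291 nm = 2.91e-10 m
G = 171 GPa = 1.71e+11 Pa
E = 0.5 * 1.71e+11 * (2.91e-10)^2
E = 7.24e-09 J/m


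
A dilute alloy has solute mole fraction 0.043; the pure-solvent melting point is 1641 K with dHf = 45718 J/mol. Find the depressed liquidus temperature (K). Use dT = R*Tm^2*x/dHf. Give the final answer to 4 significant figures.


dT = R*Tm^2*x / dHf
dT = 8.314 * 1641^2 * 0.043 / 45718
dT = 21.0576 K
T_new = 1641 - 21.0576 = 1620 K


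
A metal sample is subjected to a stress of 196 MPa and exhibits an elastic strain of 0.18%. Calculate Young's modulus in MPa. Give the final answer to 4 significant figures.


E = sigma / epsilon
epsilon = 0.18% = 1.8e-03
E = 196 / 1.8e-03
E = 108900 MPa


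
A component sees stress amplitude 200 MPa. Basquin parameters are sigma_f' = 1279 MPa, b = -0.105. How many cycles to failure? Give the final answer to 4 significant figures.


sigma_a = sigma_f' * (2*Nf)^b
2*Nf = (sigma_a / sigma_f')^(1/b)
2*Nf = (200 / 1279)^(1/-0.105)
2*Nf = 4.72794e+07
Nf = 2.364e+07 cycles


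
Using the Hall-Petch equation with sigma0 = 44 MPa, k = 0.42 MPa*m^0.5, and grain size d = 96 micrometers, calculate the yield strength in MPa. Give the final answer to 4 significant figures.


sigma_y = sigma0 + k / sqrt(d)
d = 96 um = 9.6e-05 m
sigma_y = 44 + 0.42 / sqrt(9.6e-05)
sigma_y = 86.87 MPa


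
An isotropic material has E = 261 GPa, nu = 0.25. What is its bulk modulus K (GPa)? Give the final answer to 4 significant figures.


K = E / (3*(1-2*nu))
K = 261 / (3*(1-2*0.25))
K = 174 GPa


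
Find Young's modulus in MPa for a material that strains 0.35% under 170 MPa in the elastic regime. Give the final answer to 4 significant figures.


E = sigma / epsilon
epsilon = 0.35% = 3.5e-03
E = 170 / 3.5e-03
E = 48570 MPa


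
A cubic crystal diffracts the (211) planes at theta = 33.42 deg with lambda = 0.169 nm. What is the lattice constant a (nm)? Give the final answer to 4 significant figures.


d = lambda / (2*sin(theta))
d = 0.169 / (2*sin(33.42 deg))
d = 0.153421 nm
a = d * sqrt(h^2+k^2+l^2) = 0.153421 * sqrt(6)
a = 0.3758 nm


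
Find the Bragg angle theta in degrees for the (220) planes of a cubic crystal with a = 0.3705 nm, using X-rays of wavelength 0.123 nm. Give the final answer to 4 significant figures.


d = a / sqrt(h^2+k^2+l^2)
d = 0.3705 / sqrt(8) = 0.130992 nm
lambda = 2*d*sin(theta)  =>  sin(theta) = lambda / (2*d)
sin(theta) = 0.123 / (2 * 0.130992) = 0.469496
theta = 28 deg


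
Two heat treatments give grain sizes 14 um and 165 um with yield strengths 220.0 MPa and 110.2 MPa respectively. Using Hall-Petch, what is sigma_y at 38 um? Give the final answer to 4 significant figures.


sigma_y = sigma0 + k / sqrt(d)
1/sqrt(d1) = 1/sqrt(1.4e-05) = 267.261;  1/sqrt(d2) = 77.8499
k = (sigma1 - sigma2) / (1/sqrt(d1) - 1/sqrt(d2)) = (220.0 - 110.2) / (267.261 - 77.8499) = 0.579691 MPa*m^0.5
sigma0 = sigma1 - k/sqrt(d1) = 220.0 - 0.579691*267.261 = 65.0711 MPa
sigma_y(d3) = 65.0711 + 0.579691 / sqrt(3.8e-05) = 159.1 MPa


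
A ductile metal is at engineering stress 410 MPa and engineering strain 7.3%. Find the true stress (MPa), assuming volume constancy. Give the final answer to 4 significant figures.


sigma_true = sigma_eng * (1 + epsilon_eng)
sigma_true = 410 * (1 + 0.073)
sigma_true = 439.9 MPa


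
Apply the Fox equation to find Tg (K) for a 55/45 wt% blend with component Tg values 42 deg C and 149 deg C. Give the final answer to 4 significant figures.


1/Tg = w1/Tg1 + w2/Tg2 (in Kelvin)
Tg1 = 315.15 K, Tg2 = 422.15 K
1/Tg = 0.55/315.15 + 0.45/422.15
Tg = 355.7 K


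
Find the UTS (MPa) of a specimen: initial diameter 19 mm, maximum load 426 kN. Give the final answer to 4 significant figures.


A0 = pi*(d/2)^2 = pi*(19/2)^2 = 283.529 mm^2
UTS = F_max / A0 = 426*1000 / 283.529
UTS = 1502 MPa


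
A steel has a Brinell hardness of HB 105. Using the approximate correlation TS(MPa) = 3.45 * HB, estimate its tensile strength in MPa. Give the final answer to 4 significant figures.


TS (MPa) = 3.45 * HB
TS = 3.45 * 105
TS = 362.3 MPa


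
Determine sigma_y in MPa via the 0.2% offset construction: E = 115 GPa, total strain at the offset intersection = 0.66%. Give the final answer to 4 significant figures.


Offset strain = 0.002
Elastic strain at yield = total_strain - offset = 6.6e-03 - 0.002 = 4.6e-03
sigma_y = E * elastic_strain = 115000 * 4.6e-03
sigma_y = 529 MPa


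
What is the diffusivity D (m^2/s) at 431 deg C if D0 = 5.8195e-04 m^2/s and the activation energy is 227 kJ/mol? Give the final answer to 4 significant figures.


D = D0 * exp(-Qd / (R*T))
T = 704.15 K
D = 5.8195e-04 * exp(-227e3 / (8.314 * 704.15))
D = 8.417e-21 m^2/s


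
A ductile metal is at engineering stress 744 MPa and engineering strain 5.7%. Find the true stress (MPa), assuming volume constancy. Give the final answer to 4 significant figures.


sigma_true = sigma_eng * (1 + epsilon_eng)
sigma_true = 744 * (1 + 0.057)
sigma_true = 786.4 MPa


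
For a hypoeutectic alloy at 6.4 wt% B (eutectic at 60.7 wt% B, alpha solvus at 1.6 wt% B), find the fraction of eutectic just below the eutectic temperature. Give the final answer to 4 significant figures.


f_primary = (C_e - C0) / (C_e - C_alpha_max)
f_primary = (60.7 - 6.4) / (60.7 - 1.6)
f_primary = 0.918782
f_eutectic = 1 - 0.918782 = 0.08122


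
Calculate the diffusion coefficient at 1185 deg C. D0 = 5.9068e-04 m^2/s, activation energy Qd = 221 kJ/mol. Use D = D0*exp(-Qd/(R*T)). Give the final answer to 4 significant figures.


D = D0 * exp(-Qd / (R*T))
T = 1458.15 K
D = 5.9068e-04 * exp(-221e3 / (8.314 * 1458.15))
D = 7.15e-12 m^2/s


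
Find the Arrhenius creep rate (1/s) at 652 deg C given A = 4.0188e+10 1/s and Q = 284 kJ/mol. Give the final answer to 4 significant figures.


rate = A * exp(-Q / (R*T))
T = 652 + 273.15 = 925.15 K
rate = 4.0188e+10 * exp(-284e3 / (8.314 * 925.15))
rate = 3.704e-06 1/s


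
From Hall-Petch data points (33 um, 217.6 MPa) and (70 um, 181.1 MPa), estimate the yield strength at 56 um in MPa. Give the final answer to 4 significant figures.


sigma_y = sigma0 + k / sqrt(d)
1/sqrt(d1) = 1/sqrt(3.3e-05) = 174.078;  1/sqrt(d2) = 119.523
k = (sigma1 - sigma2) / (1/sqrt(d1) - 1/sqrt(d2)) = (217.6 - 181.1) / (174.078 - 119.523) = 0.669052 MPa*m^0.5
sigma0 = sigma1 - k/sqrt(d1) = 217.6 - 0.669052*174.078 = 101.133 MPa
sigma_y(d3) = 101.133 + 0.669052 / sqrt(5.6e-05) = 190.5 MPa


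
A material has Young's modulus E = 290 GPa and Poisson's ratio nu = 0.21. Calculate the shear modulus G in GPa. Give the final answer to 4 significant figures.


G = E / (2*(1+nu))
G = 290 / (2*(1+0.21))
G = 119.8 GPa


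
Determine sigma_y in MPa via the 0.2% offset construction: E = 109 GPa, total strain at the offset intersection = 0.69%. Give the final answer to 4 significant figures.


Offset strain = 0.002
Elastic strain at yield = total_strain - offset = 6.9e-03 - 0.002 = 4.9e-03
sigma_y = E * elastic_strain = 109000 * 4.9e-03
sigma_y = 534.1 MPa


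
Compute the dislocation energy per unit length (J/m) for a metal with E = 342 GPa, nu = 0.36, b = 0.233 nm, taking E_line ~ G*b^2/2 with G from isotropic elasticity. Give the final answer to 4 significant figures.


Step 1: G = E / (2*(1+nu))
G = 342 / (2*(1+0.36)) = 125.735 GPa = 1.25735e+11 Pa
Step 2: E_line = G*b^2/2
b = 0.233 nm = 2.33e-10 m
E_line = 0.5 * 1.25735e+11 * (2.33e-10)^2 = 3.413e-09 J/m


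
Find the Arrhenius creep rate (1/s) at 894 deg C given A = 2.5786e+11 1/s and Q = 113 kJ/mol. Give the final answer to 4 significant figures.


rate = A * exp(-Q / (R*T))
T = 894 + 273.15 = 1167.15 K
rate = 2.5786e+11 * exp(-113e3 / (8.314 * 1167.15))
rate = 2.259e+06 1/s


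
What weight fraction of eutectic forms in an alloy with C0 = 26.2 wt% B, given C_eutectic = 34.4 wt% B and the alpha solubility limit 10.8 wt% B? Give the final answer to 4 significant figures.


f_primary = (C_e - C0) / (C_e - C_alpha_max)
f_primary = (34.4 - 26.2) / (34.4 - 10.8)
f_primary = 0.347458
f_eutectic = 1 - 0.347458 = 0.6525


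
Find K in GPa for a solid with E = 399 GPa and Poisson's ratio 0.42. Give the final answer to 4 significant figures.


K = E / (3*(1-2*nu))
K = 399 / (3*(1-2*0.42))
K = 831.3 GPa


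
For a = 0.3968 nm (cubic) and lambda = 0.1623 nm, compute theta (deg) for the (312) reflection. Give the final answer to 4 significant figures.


d = a / sqrt(h^2+k^2+l^2)
d = 0.3968 / sqrt(14) = 0.106049 nm
lambda = 2*d*sin(theta)  =>  sin(theta) = lambda / (2*d)
sin(theta) = 0.1623 / (2 * 0.106049) = 0.76521
theta = 49.93 deg


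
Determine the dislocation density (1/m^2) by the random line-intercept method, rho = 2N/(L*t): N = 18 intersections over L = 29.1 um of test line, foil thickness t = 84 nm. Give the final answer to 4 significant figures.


rho = 2N / (L * t)
L = 29.1 um = 2.91e-05 m, t = 84 nm = 8.4e-08 m
rho = 2 * 18 / (2.91e-05 * 8.4e-08)
rho = 1.473e+13 1/m^2


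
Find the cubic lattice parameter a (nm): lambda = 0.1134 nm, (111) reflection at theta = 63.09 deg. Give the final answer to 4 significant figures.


d = lambda / (2*sin(theta))
d = 0.1134 / (2*sin(63.09 deg))
d = 0.0635851 nm
a = d * sqrt(h^2+k^2+l^2) = 0.0635851 * sqrt(3)
a = 0.1101 nm


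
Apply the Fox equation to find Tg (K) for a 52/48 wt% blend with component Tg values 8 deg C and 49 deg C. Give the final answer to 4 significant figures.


1/Tg = w1/Tg1 + w2/Tg2 (in Kelvin)
Tg1 = 281.15 K, Tg2 = 322.15 K
1/Tg = 0.52/281.15 + 0.48/322.15
Tg = 299.4 K


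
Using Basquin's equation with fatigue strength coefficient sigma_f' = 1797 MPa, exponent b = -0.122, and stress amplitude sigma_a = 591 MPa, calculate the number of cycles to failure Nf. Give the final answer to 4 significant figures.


sigma_a = sigma_f' * (2*Nf)^b
2*Nf = (sigma_a / sigma_f')^(1/b)
2*Nf = (591 / 1797)^(1/-0.122)
2*Nf = 9092.71
Nf = 4546 cycles


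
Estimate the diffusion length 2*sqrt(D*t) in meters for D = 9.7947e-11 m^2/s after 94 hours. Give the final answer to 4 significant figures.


t = 94 hr = 338400 s
Diffusion length = 2*sqrt(D*t)
= 2*sqrt(9.7947e-11 * 338400)
= 0.01151 m


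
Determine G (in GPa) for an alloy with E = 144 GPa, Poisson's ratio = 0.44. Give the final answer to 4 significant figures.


G = E / (2*(1+nu))
G = 144 / (2*(1+0.44))
G = 50 GPa


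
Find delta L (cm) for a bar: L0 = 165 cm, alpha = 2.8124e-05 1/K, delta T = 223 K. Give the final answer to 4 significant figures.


dL = L0 * alpha * dT
dL = 165 * 2.8124e-05 * 223
dL = 1.035 cm


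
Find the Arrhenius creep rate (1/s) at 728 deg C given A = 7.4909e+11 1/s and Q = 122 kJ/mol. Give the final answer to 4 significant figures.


rate = A * exp(-Q / (R*T))
T = 728 + 273.15 = 1001.15 K
rate = 7.4909e+11 * exp(-122e3 / (8.314 * 1001.15))
rate = 322800 1/s


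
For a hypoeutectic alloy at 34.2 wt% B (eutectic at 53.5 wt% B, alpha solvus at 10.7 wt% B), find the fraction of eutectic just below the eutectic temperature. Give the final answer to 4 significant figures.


f_primary = (C_e - C0) / (C_e - C_alpha_max)
f_primary = (53.5 - 34.2) / (53.5 - 10.7)
f_primary = 0.450935
f_eutectic = 1 - 0.450935 = 0.5491


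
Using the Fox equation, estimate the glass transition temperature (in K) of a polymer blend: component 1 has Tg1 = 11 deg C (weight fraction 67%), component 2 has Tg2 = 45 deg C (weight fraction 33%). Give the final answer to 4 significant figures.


1/Tg = w1/Tg1 + w2/Tg2 (in Kelvin)
Tg1 = 284.15 K, Tg2 = 318.15 K
1/Tg = 0.67/284.15 + 0.33/318.15
Tg = 294.5 K


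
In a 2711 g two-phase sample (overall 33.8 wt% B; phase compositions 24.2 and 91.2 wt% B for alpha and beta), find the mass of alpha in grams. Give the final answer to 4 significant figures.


f_alpha = (C_beta - C0) / (C_beta - C_alpha)
f_alpha = (91.2 - 33.8) / (91.2 - 24.2) = 0.856716
m_alpha = f_alpha * m_total = 0.856716 * 2711 = 2323 g


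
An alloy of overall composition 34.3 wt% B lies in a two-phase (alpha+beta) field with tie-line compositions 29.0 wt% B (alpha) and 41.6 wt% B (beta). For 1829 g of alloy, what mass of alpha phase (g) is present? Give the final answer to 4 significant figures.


f_alpha = (C_beta - C0) / (C_beta - C_alpha)
f_alpha = (41.6 - 34.3) / (41.6 - 29.0) = 0.579365
m_alpha = f_alpha * m_total = 0.579365 * 1829 = 1060 g


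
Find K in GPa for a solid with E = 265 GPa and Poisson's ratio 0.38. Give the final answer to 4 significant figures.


K = E / (3*(1-2*nu))
K = 265 / (3*(1-2*0.38))
K = 368.1 GPa


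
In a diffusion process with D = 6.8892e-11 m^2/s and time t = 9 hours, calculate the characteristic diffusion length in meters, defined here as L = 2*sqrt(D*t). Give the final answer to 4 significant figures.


t = 9 hr = 32400 s
Diffusion length = 2*sqrt(D*t)
= 2*sqrt(6.8892e-11 * 32400)
= 2.988e-03 m


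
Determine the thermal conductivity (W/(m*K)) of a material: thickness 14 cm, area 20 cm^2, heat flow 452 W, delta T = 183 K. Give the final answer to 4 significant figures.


k = Q*L / (A*dT)
L = 0.14 m, A = 2e-03 m^2
k = 452 * 0.14 / (2e-03 * 183)
k = 172.9 W/(m*K)


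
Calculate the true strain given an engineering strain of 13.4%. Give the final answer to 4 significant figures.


epsilon_true = ln(1 + epsilon_eng)
epsilon_true = ln(1 + 0.134)
epsilon_true = 0.1258


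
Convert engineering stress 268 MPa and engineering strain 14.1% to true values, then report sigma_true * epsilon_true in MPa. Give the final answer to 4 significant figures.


sigma_true = sigma_eng * (1 + epsilon_eng)
sigma_true = 268 * (1 + 0.141) = 305.788 MPa
epsilon_true = ln(1 + epsilon_eng)
epsilon_true = ln(1 + 0.141) = 0.131905
sigma_true * epsilon_true = 305.788 * 0.131905 = 40.33 MPa


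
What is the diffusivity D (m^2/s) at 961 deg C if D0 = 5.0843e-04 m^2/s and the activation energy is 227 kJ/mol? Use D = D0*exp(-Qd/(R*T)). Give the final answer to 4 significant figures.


D = D0 * exp(-Qd / (R*T))
T = 1234.15 K
D = 5.0843e-04 * exp(-227e3 / (8.314 * 1234.15))
D = 1.254e-13 m^2/s


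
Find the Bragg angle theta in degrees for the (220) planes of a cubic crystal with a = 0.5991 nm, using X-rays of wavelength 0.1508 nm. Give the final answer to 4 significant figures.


d = a / sqrt(h^2+k^2+l^2)
d = 0.5991 / sqrt(8) = 0.211814 nm
lambda = 2*d*sin(theta)  =>  sin(theta) = lambda / (2*d)
sin(theta) = 0.1508 / (2 * 0.211814) = 0.355973
theta = 20.85 deg


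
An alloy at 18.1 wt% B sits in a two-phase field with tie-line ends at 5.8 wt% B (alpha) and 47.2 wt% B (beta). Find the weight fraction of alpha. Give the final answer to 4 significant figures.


f_alpha = (C_beta - C0) / (C_beta - C_alpha)
f_alpha = (47.2 - 18.1) / (47.2 - 5.8)
f_alpha = 0.7029


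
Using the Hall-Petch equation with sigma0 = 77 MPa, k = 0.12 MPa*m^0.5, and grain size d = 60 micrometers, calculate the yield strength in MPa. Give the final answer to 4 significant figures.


sigma_y = sigma0 + k / sqrt(d)
d = 60 um = 6e-05 m
sigma_y = 77 + 0.12 / sqrt(6e-05)
sigma_y = 92.49 MPa


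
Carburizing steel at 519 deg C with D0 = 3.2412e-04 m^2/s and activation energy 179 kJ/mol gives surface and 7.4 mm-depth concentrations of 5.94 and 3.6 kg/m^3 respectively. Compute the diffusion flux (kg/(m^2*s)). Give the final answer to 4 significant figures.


Step 1: D = D0 * exp(-Qd/(R*T))
T = 519 + 273.15 = 792.15 K
D = 3.2412e-04 * exp(-179e3 / (8.314 * 792.15)) = 5.09282e-16 m^2/s
Step 2: J = D * (C1 - C2) / dx
J = 5.09282e-16 * (5.94 - 3.6) / 7.4e-03
J = 1.61e-13 kg/(m^2*s)


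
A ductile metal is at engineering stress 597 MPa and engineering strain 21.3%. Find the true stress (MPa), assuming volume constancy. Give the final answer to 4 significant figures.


sigma_true = sigma_eng * (1 + epsilon_eng)
sigma_true = 597 * (1 + 0.213)
sigma_true = 724.2 MPa


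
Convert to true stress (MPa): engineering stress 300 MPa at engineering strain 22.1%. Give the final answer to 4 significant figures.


sigma_true = sigma_eng * (1 + epsilon_eng)
sigma_true = 300 * (1 + 0.221)
sigma_true = 366.3 MPa


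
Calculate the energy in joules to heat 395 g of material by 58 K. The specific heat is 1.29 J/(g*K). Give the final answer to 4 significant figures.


Q = m * cp * dT
Q = 395 * 1.29 * 58
Q = 29550 J


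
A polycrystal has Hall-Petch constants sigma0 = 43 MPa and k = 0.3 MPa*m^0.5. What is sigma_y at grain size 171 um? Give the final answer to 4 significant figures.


sigma_y = sigma0 + k / sqrt(d)
d = 171 um = 1.71e-04 m
sigma_y = 43 + 0.3 / sqrt(1.71e-04)
sigma_y = 65.94 MPa


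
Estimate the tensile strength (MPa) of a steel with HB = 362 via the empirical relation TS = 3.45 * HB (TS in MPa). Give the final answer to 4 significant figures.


TS (MPa) = 3.45 * HB
TS = 3.45 * 362
TS = 1249 MPa


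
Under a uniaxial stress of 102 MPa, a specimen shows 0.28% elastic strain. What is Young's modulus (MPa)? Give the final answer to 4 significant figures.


E = sigma / epsilon
epsilon = 0.28% = 2.8e-03
E = 102 / 2.8e-03
E = 36430 MPa


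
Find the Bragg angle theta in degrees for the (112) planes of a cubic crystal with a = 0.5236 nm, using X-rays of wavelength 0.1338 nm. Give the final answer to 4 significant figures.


d = a / sqrt(h^2+k^2+l^2)
d = 0.5236 / sqrt(6) = 0.213759 nm
lambda = 2*d*sin(theta)  =>  sin(theta) = lambda / (2*d)
sin(theta) = 0.1338 / (2 * 0.213759) = 0.31297
theta = 18.24 deg


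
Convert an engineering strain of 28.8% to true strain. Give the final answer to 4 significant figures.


epsilon_true = ln(1 + epsilon_eng)
epsilon_true = ln(1 + 0.288)
epsilon_true = 0.2531


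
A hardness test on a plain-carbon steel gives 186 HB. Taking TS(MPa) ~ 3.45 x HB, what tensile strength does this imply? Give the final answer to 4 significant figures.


TS (MPa) = 3.45 * HB
TS = 3.45 * 186
TS = 641.7 MPa


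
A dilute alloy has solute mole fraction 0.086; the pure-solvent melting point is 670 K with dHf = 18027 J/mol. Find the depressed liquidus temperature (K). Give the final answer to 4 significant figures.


dT = R*Tm^2*x / dHf
dT = 8.314 * 670^2 * 0.086 / 18027
dT = 17.8047 K
T_new = 670 - 17.8047 = 652.2 K


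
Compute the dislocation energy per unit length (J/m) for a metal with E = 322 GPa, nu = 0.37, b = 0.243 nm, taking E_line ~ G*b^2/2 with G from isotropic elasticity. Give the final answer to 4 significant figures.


Step 1: G = E / (2*(1+nu))
G = 322 / (2*(1+0.37)) = 117.518 GPa = 1.17518e+11 Pa
Step 2: E_line = G*b^2/2
b = 0.243 nm = 2.43e-10 m
E_line = 0.5 * 1.17518e+11 * (2.43e-10)^2 = 3.47e-09 J/m


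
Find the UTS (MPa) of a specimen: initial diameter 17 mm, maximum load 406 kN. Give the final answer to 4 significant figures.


A0 = pi*(d/2)^2 = pi*(17/2)^2 = 226.98 mm^2
UTS = F_max / A0 = 406*1000 / 226.98
UTS = 1789 MPa


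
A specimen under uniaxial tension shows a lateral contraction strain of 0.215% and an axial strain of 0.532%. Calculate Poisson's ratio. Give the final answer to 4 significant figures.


nu = -epsilon_lat / epsilon_axial
Lateral strain is contraction (negative), so using magnitudes:
nu = 0.215 / 0.532
nu = 0.4041


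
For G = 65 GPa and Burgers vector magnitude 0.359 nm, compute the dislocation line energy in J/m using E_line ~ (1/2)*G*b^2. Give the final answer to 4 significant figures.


E = G*b^2/2
b = 0.359 nm = 3.59e-10 m
G = 65 GPa = 6.5e+10 Pa
E = 0.5 * 6.5e+10 * (3.59e-10)^2
E = 4.189e-09 J/m


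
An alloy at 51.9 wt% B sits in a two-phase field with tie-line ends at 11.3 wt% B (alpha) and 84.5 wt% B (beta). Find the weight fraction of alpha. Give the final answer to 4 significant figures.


f_alpha = (C_beta - C0) / (C_beta - C_alpha)
f_alpha = (84.5 - 51.9) / (84.5 - 11.3)
f_alpha = 0.4454


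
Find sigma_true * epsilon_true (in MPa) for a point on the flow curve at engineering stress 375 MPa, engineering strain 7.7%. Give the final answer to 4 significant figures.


sigma_true = sigma_eng * (1 + epsilon_eng)
sigma_true = 375 * (1 + 0.077) = 403.875 MPa
epsilon_true = ln(1 + epsilon_eng)
epsilon_true = ln(1 + 0.077) = 0.0741794
sigma_true * epsilon_true = 403.875 * 0.0741794 = 29.96 MPa


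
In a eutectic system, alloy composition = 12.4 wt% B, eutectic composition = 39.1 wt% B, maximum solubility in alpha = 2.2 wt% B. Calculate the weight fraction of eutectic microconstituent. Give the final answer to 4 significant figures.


f_primary = (C_e - C0) / (C_e - C_alpha_max)
f_primary = (39.1 - 12.4) / (39.1 - 2.2)
f_primary = 0.723577
f_eutectic = 1 - 0.723577 = 0.2764


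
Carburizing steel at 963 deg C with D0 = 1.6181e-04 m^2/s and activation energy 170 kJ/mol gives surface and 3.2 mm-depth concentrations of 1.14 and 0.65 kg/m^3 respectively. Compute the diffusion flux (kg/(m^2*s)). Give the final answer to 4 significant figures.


Step 1: D = D0 * exp(-Qd/(R*T))
T = 963 + 273.15 = 1236.15 K
D = 1.6181e-04 * exp(-170e3 / (8.314 * 1236.15)) = 1.05984e-11 m^2/s
Step 2: J = D * (C1 - C2) / dx
J = 1.05984e-11 * (1.14 - 0.65) / 3.2e-03
J = 1.623e-09 kg/(m^2*s)


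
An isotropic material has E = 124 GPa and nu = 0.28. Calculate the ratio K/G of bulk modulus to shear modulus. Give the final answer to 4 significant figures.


G = E / (2*(1+nu))
G = 124 / (2*(1+0.28)) = 48.4375 GPa
K = E / (3*(1-2*nu))
K = 124 / (3*(1-2*0.28)) = 93.9394 GPa
K/G = 93.9394 / 48.4375 = 1.939


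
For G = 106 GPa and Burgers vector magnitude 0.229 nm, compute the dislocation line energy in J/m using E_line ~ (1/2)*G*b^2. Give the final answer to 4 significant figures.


E = G*b^2/2
b = 0.229 nm = 2.29e-10 m
G = 106 GPa = 1.06e+11 Pa
E = 0.5 * 1.06e+11 * (2.29e-10)^2
E = 2.779e-09 J/m


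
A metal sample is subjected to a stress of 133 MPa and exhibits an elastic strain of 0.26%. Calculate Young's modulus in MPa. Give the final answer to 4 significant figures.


E = sigma / epsilon
epsilon = 0.26% = 2.6e-03
E = 133 / 2.6e-03
E = 51150 MPa


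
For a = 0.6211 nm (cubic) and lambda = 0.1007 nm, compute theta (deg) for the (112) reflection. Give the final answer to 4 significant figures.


d = a / sqrt(h^2+k^2+l^2)
d = 0.6211 / sqrt(6) = 0.253563 nm
lambda = 2*d*sin(theta)  =>  sin(theta) = lambda / (2*d)
sin(theta) = 0.1007 / (2 * 0.253563) = 0.19857
theta = 11.45 deg


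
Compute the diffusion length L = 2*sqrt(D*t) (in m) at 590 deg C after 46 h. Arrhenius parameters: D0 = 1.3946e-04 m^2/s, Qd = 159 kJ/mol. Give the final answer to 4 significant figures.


Step 1: D = D0 * exp(-Qd/(R*T))
T = 863.15 K
D = 1.3946e-04 * exp(-159e3 / (8.314 * 863.15)) = 3.32668e-14 m^2/s
Step 2: L = 2*sqrt(D*t)
t = 46 h = 165600 s
L = 2*sqrt(3.32668e-14 * 165600) = 1.484e-04 m


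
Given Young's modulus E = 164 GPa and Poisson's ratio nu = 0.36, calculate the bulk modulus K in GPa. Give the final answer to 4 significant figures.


K = E / (3*(1-2*nu))
K = 164 / (3*(1-2*0.36))
K = 195.2 GPa


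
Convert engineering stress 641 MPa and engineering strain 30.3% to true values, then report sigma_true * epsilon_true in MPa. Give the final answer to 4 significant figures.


sigma_true = sigma_eng * (1 + epsilon_eng)
sigma_true = 641 * (1 + 0.303) = 835.223 MPa
epsilon_true = ln(1 + epsilon_eng)
epsilon_true = ln(1 + 0.303) = 0.264669
sigma_true * epsilon_true = 835.223 * 0.264669 = 221.1 MPa


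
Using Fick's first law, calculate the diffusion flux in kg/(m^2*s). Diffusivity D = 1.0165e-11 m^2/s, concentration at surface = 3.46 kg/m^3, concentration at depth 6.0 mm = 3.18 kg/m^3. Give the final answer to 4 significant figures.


J = -D * (dC/dx) = D * (C1 - C2) / dx
J = 1.0165e-11 * (3.46 - 3.18) / 6e-03
J = 4.744e-10 kg/(m^2*s)


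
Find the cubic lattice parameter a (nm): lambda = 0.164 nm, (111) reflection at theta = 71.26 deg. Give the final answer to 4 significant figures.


d = lambda / (2*sin(theta))
d = 0.164 / (2*sin(71.26 deg))
d = 0.0865905 nm
a = d * sqrt(h^2+k^2+l^2) = 0.0865905 * sqrt(3)
a = 0.15 nm


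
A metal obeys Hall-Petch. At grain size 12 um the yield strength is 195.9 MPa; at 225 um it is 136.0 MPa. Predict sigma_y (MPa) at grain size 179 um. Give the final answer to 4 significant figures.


sigma_y = sigma0 + k / sqrt(d)
1/sqrt(d1) = 1/sqrt(1.2e-05) = 288.675;  1/sqrt(d2) = 66.6667
k = (sigma1 - sigma2) / (1/sqrt(d1) - 1/sqrt(d2)) = (195.9 - 136.0) / (288.675 - 66.6667) = 0.26981 MPa*m^0.5
sigma0 = sigma1 - k/sqrt(d1) = 195.9 - 0.26981*288.675 = 118.013 MPa
sigma_y(d3) = 118.013 + 0.26981 / sqrt(1.79e-04) = 138.2 MPa
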